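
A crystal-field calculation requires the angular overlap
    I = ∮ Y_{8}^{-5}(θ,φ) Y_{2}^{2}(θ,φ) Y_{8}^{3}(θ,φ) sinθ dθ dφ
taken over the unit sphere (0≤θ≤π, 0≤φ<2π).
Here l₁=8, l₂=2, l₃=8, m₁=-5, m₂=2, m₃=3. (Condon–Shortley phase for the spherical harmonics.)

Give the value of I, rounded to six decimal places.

0.151411

Checks pass: Σm=0; 18 even; l₃=8∈[6,10].
(2·8+1)(2·2+1)(2·8+1) = 1445
Δ: 2! 14! 2! / 19! → 1/348840
sum: t=0:+1/116121600 t=1:−1/25401600 t=2:+1/116121600 = -1/45158400
3j²(8 2 8; 0 0 0) = Δ·Π!·Σ² = 24/1615  (sign -1)
sum: t=2:+1/958003200 = 1/958003200
3j²(8 2 8; -5 2 3) = Δ·Π!·Σ² = 13/969  (sign -1)
combine: 4πI² = 1445·24/1615·13/969 = 104/361
take √, sign +1: I = 0.15141125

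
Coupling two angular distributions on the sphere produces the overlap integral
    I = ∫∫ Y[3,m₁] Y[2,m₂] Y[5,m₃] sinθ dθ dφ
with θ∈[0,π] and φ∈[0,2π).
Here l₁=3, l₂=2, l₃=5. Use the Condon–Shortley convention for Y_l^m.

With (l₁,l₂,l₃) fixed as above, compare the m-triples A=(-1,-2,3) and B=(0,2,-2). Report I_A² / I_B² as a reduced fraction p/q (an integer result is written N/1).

2/1

Same 3,2,5: normalisation and zero-m 3j drop out of the ratio.
A: Δ: 0! 6! 4! / 11! → 1/2310; sum: t=0:+1/1152 = 1/1152; 3j²(3 2 5; -1 -2 3) = Δ·Π!·Σ² = 1/33  (sign +1)
B: Δ: 0! 6! 4! / 11! → 1/2310; sum: t=0:+1/864 = 1/864; 3j²(3 2 5; 0 2 -2) = Δ·Π!·Σ² = 1/66  (sign -1)
I_A²/I_B² = (1/33)/(1/66) = 2/1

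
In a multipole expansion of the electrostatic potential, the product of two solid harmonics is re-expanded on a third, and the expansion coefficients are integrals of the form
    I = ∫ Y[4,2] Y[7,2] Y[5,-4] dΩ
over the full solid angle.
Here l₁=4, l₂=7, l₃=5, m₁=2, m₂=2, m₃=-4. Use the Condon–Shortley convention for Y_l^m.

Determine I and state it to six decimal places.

-0.139414

Rules hold: Σm=0, L=16 even, 3≤5≤11.
N = 9·15·11 = 1485
Δ = 6!·2!·8!/17! = 1/6126120
Racah Σ t=2..4: t=2:+1/69120 t=3:−1/20736 t=4:+1/69120 = -1/51840
⇒ 3j(4 7 5; 0 0 0)² = 280/21879, sgn +1
Racah Σ t=1..2: t=1:−1/4838400 t=2:+1/483840 = 1/537600
⇒ 3j(4 7 5; 2 2 -4)² = 2187/170170, sgn -1
4πI² = N·(3j₀)²·(3jₘ)² = 131220/537251
I = -1·√(0.244243/4π) = -0.13941403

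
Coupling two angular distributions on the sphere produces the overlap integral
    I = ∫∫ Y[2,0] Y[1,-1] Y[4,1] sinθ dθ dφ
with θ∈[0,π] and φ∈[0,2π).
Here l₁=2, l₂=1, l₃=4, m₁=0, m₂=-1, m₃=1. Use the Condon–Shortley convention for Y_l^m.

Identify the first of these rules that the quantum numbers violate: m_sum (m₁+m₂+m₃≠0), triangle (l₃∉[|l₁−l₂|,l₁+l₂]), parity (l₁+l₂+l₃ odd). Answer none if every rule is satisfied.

Σmᵢ = 0  ✓
l₃∈[|l₁−l₂|,l₁+l₂]=[1,3], have l₃=4  ✗
Σlᵢ = 7 ⇒ odd

triangle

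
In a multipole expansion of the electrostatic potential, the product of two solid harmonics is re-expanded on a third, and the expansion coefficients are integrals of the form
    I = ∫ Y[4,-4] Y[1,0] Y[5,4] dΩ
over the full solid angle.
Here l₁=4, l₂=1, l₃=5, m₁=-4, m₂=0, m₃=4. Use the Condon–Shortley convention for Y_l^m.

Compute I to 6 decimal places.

0.147319

m-sum 0 ✓  L=10 even ✓  3≤5≤5 ✓
Π(2lᵢ+1) = 9×3×11 = 297
triangle coeff Δ(4,1,5) = 1/495
Σ_t [0,0]: t=0:+1/576 = 1/576
(3j)²=5/99 [(4 1 5; 0 0 0)], sign=-1
Σ_t [0,0]: t=0:+1/40320 = 1/40320
(3j)²=1/55 [(4 1 5; -4 0 4)], sign=-1
⇒ 4πI² = 3/11
I = (+1)√(3/11/(4π)) = 0.14731920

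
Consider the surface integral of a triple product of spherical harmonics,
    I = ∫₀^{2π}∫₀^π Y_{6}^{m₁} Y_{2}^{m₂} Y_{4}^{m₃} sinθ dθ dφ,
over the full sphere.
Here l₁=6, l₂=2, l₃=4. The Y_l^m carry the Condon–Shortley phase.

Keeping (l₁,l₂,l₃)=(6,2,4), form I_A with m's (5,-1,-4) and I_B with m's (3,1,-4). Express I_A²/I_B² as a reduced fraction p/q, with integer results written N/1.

Shared (l₁,l₂,l₃)=(6,2,4): N and (l;000)² cancel in I_A²/I_B².
A: Δ = 4!·8!·0!/13! = 1/6435; Racah Σ t=1..1: t=1:−1/241920 = -1/241920; ⇒ 3j(6 2 4; 5 -1 -4)² = 1/39, sgn -1
B: Δ = 4!·8!·0!/13! = 1/6435; Racah Σ t=3..3: t=3:−1/241920 = -1/241920; ⇒ 3j(6 2 4; 3 1 -4)² = 1/715, sgn -1
I_A²/I_B² = (1/39)/(1/715) = 55/3

55/3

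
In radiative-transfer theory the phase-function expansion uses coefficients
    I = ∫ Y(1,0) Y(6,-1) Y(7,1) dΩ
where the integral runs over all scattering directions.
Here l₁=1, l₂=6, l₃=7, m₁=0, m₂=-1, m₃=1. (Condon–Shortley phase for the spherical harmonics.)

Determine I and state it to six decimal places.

-0.242415

m-sum 0 ✓  L=14 even ✓  5≤7≤7 ✓
Π(2lᵢ+1) = 3×13×15 = 585
triangle coeff Δ(1,6,7) = 1/1365
Σ_t [0,0]: t=0:+1/518400 = 1/518400
(3j)²=7/195 [(1 6 7; 0 0 0)], sign=-1
Σ_t [0,0]: t=0:+1/604800 = 1/604800
(3j)²=16/455 [(1 6 7; 0 -1 1)], sign=+1
⇒ 4πI² = 48/65
I = (-1)√(48/65/(4π)) = -0.24241473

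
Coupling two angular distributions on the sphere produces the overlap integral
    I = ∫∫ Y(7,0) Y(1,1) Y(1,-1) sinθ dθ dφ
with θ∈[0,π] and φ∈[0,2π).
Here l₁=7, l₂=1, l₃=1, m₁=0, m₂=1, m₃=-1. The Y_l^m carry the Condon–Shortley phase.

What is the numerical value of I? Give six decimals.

0.000000

triangle: need 6≤l₃≤8, have 1; I=0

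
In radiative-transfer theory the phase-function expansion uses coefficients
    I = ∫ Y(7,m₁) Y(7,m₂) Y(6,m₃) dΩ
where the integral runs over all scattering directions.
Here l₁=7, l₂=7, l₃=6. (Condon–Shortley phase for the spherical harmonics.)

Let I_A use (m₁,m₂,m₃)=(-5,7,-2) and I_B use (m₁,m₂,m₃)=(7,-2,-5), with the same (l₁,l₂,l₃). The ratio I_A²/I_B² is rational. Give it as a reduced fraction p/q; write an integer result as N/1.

10/3

Same 7,7,6: normalisation and zero-m 3j drop out of the ratio.
A: Δ: 8! 6! 6! / 21! → 1/2444321880; sum: t=8:+1/1393459200 = 1/1393459200; 3j²(7 7 6; -5 7 -2) = Δ·Π!·Σ² = 11/646  (sign +1)
B: Δ: 8! 6! 6! / 21! → 1/2444321880; sum: t=0:+1/3483648000 = 1/3483648000; 3j²(7 7 6; 7 -2 -5) = Δ·Π!·Σ² = 33/6460  (sign -1)
I_A²/I_B² = (11/646)/(33/6460) = 10/3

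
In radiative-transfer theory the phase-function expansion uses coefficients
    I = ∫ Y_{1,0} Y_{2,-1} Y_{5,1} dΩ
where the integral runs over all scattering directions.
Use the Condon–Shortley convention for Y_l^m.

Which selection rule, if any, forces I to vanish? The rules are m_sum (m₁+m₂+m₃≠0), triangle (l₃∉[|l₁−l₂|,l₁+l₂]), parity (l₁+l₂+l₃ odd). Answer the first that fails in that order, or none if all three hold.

m₁+m₂+m₃ = 0 − 1 + 1 = 0  ✓
triangle: |1−2|=1 ≤ l₃=5 ≤ 1+2=3  ✗
parity: l₁+l₂+l₃ = 8 is even

triangle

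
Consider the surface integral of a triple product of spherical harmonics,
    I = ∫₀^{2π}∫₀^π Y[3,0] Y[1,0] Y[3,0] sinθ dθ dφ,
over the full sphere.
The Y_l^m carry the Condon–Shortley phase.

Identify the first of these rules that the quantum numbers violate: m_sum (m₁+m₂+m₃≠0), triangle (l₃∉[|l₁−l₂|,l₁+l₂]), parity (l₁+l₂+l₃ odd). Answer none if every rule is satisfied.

Σmᵢ = 0  ✓
l₃∈[|l₁−l₂|,l₁+l₂]=[2,4], have l₃=3  ✓
Σlᵢ = 7 ⇒ odd  ✗

parity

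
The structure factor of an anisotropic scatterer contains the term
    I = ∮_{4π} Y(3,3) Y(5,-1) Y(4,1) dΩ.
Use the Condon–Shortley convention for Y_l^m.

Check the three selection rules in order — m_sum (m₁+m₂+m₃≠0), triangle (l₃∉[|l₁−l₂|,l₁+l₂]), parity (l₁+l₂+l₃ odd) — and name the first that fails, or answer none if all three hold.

azimuthal sum: 3 − 1 + 1 = 3  ✗
2 ≤ 4 ≤ 8 (triangle on l)
L = 3 + 5 + 4 = 12 (even)

m_sum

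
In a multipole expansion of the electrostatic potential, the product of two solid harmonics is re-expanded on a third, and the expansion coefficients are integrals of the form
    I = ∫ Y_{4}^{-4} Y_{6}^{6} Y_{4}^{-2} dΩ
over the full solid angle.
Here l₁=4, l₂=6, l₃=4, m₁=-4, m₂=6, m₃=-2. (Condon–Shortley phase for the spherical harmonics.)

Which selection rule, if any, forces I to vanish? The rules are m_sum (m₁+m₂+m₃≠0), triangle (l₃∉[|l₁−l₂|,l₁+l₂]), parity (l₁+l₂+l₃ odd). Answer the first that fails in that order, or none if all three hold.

azimuthal sum: -4 + 6 − 2 = 0  ✓
2 ≤ 4 ≤ 10 (triangle on l)  ✓
L = 4 + 6 + 4 = 14 (even)  ✓

none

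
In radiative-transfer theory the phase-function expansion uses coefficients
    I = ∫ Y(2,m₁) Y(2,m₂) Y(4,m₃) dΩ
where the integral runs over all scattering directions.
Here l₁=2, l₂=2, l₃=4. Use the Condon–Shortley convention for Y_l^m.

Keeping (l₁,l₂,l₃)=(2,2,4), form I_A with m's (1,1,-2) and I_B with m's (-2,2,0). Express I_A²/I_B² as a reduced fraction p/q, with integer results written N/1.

40/1

Same 2,2,4: normalisation and zero-m 3j drop out of the ratio.
A: Δ: 0! 4! 4! / 9! → 1/630; sum: t=0:+1/36 = 1/36; 3j²(2 2 4; 1 1 -2) = Δ·Π!·Σ² = 4/63  (sign +1)
B: Δ: 0! 4! 4! / 9! → 1/630; sum: t=0:+1/576 = 1/576; 3j²(2 2 4; -2 2 0) = Δ·Π!·Σ² = 1/630  (sign +1)
I_A²/I_B² = (4/63)/(1/630) = 40/1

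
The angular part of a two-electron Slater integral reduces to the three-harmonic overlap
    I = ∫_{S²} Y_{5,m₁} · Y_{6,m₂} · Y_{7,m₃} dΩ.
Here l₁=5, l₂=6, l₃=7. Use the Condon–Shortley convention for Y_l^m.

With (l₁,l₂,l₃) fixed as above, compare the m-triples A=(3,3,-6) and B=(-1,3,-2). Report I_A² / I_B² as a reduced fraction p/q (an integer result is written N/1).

273/352

l's match ⇒ only the (l;m) 3-j factors differ between A and B.
A: triangle coeff Δ(5,6,7) = 1/174594420; Σ_t [1,2]: t=1:−1/29030400 t=2:+1/14515200 = 1/29030400; (3j)²=12/1615 [(5 6 7; 3 3 -6)], sign=-1
B: triangle coeff Δ(5,6,7) = 1/174594420; Σ_t [1,4]: t=1:−1/29030400 t=2:+1/967680 t=3:−1/311040 t=4:+1/829440 = -11/10886400; (3j)²=1408/146965 [(5 6 7; -1 3 -2)], sign=+1
I_A²/I_B² = (12/1615)/(1408/146965) = 273/352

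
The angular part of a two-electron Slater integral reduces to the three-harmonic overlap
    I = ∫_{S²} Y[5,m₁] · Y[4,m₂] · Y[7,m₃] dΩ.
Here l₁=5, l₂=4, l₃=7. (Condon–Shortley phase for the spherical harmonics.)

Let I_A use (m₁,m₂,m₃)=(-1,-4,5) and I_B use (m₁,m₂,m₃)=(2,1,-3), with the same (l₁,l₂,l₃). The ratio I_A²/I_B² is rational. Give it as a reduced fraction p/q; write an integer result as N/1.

4312/1849

Same 5,4,7: normalisation and zero-m 3j drop out of the ratio.
A: Δ: 2! 8! 6! / 17! → 1/6126120; sum: t=0:+1/2073600 = 1/2073600; 3j²(5 4 7; -1 -4 5) = Δ·Π!·Σ² = 28/1105  (sign +1)
B: Δ: 2! 8! 6! / 17! → 1/6126120; sum: t=0:+1/172800 t=1:−1/69120 t=2:+1/362880 = -43/7257600; 3j²(5 4 7; 2 1 -3) = Δ·Π!·Σ² = 1849/170170  (sign -1)
I_A²/I_B² = (28/1105)/(1849/170170) = 4312/1849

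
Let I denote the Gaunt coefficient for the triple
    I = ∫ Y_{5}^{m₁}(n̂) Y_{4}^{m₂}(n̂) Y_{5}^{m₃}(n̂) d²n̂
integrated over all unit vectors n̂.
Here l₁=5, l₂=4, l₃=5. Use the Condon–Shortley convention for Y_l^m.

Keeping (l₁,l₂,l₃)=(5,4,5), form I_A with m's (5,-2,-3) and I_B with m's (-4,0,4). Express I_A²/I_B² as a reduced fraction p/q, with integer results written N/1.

l's match ⇒ only the (l;m) 3-j factors differ between A and B.
A: triangle coeff Δ(5,4,5) = 1/3153150; Σ_t [0,0]: t=0:+1/69120 = 1/69120; (3j)²=4/143 [(5 4 5; 5 -2 -3)], sign=+1
B: triangle coeff Δ(5,4,5) = 1/3153150; Σ_t [3,4]: t=3:−1/25920 t=4:+1/69120 = -1/41472; (3j)²=2/143 [(5 4 5; -4 0 4)], sign=+1
I_A²/I_B² = (4/143)/(2/143) = 2/1

2/1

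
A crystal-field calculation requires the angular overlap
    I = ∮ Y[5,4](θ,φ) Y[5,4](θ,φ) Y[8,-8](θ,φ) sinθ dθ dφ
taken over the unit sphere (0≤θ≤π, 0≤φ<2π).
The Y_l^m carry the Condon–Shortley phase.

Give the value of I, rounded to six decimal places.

0.219969

Checks pass: Σm=0; 18 even; l₃=8∈[0,10].
(2·5+1)(2·5+1)(2·8+1) = 2057
Δ: 2! 8! 8! / 19! → 1/37413090
sum: t=0:+1/1036800 t=1:−1/331776 t=2:+1/1036800 = -1/921600
3j²(5 5 8; 0 0 0) = Δ·Π!·Σ² = 490/46189  (sign -1)
sum: t=1:−1/1625702400 = -1/1625702400
3j²(5 5 8; 4 4 -8) = Δ·Π!·Σ² = 9/323  (sign -1)
combine: 4πI² = 2057·490/46189·9/323 = 48510/79781
take √, sign +1: I = 0.21996874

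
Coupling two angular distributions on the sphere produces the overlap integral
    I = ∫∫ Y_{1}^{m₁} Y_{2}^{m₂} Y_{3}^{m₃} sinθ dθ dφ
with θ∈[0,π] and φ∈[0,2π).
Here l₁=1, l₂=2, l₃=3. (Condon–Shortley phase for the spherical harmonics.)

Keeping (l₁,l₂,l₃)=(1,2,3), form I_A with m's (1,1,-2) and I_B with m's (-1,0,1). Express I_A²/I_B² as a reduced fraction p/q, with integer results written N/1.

5/3

Shared (l₁,l₂,l₃)=(1,2,3): N and (l;000)² cancel in I_A²/I_B².
A: Δ = 0!·2!·4!/7! = 1/105; Racah Σ t=0..0: t=0:+1/12 = 1/12; ⇒ 3j(1 2 3; 1 1 -2)² = 2/21, sgn -1
B: Δ = 0!·2!·4!/7! = 1/105; Racah Σ t=0..0: t=0:+1/8 = 1/8; ⇒ 3j(1 2 3; -1 0 1)² = 2/35, sgn +1
I_A²/I_B² = (2/21)/(2/35) = 5/3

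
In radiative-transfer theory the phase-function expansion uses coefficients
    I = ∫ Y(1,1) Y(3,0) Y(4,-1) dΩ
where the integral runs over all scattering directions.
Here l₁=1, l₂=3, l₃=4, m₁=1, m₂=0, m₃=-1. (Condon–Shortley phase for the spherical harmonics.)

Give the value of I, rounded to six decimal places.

m-sum 0 ✓  L=8 even ✓  2≤4≤4 ✓
Π(2lᵢ+1) = 3×7×9 = 189
triangle coeff Δ(1,3,4) = 1/252
Σ_t [0,0]: t=0:+1/36 = 1/36
(3j)²=4/63 [(1 3 4; 0 0 0)], sign=+1
Σ_t [0,0]: t=0:+1/72 = 1/72
(3j)²=5/126 [(1 3 4; 1 0 -1)], sign=-1
⇒ 4πI² = 10/21
I = (-1)√(10/21/(4π)) = -0.19466390

-0.194664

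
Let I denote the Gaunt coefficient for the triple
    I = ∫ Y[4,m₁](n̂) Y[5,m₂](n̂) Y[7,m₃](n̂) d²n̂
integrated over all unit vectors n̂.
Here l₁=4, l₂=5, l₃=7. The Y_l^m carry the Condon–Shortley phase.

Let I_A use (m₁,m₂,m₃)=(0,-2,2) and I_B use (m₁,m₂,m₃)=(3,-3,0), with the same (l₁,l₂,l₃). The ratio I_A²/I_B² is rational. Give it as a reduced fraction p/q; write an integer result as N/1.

1440/17689

Same 4,5,7: normalisation and zero-m 3j drop out of the ratio.
A: Δ: 2! 6! 8! / 17! → 1/6126120; sum: t=0:+1/69120 t=1:−1/51840 t=2:+1/483840 = -1/362880; 3j²(4 5 7; 0 -2 2) = Δ·Π!·Σ² = 16/17017  (sign +1)
B: Δ: 2! 6! 8! / 17! → 1/6126120; sum: t=0:+1/345600 t=1:−1/3628800 = 19/7257600; 3j²(4 5 7; 3 -3 0) = Δ·Π!·Σ² = 2527/218790  (sign -1)
I_A²/I_B² = (16/17017)/(2527/218790) = 1440/17689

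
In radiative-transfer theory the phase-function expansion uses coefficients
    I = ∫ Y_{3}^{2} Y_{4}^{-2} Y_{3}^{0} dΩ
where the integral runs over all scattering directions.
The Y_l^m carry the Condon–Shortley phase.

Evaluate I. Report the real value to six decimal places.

m-sum 0 ✓  L=10 even ✓  1≤3≤7 ✓
Π(2lᵢ+1) = 7×9×7 = 441
triangle coeff Δ(3,4,3) = 1/34650
Σ_t [1,3]: t=1:−1/72 t=2:+1/16 t=3:−1/72 = 5/144
(3j)²=2/77 [(3 4 3; 0 0 0)], sign=-1
Σ_t [0,1]: t=0:+1/96 t=1:−1/72 = -1/288
(3j)²=1/462 [(3 4 3; 2 -2 0)], sign=+1
⇒ 4πI² = 3/121
I = (-1)√(3/121/(4π)) = -0.04441841

-0.044418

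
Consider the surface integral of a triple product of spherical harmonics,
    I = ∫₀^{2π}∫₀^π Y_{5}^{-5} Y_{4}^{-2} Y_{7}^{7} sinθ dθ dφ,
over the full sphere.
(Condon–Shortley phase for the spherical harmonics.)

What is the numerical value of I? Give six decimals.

Checks pass: Σm=0; 16 even; l₃=7∈[1,9].
(2·5+1)(2·4+1)(2·7+1) = 1485
Δ: 2! 8! 6! / 17! → 1/6126120
sum: t=0:+1/69120 t=1:−1/20736 t=2:+1/69120 = -1/51840
3j²(5 4 7; 0 0 0) = Δ·Π!·Σ² = 280/21879  (sign +1)
sum: t=2:+1/58060800 = 1/58060800
3j²(5 4 7; -5 -2 7) = Δ·Π!·Σ² = 3/136  (sign +1)
combine: 4πI² = 1485·280/21879·3/136 = 1575/3757
take √, sign +1: I = 0.18264793

0.182648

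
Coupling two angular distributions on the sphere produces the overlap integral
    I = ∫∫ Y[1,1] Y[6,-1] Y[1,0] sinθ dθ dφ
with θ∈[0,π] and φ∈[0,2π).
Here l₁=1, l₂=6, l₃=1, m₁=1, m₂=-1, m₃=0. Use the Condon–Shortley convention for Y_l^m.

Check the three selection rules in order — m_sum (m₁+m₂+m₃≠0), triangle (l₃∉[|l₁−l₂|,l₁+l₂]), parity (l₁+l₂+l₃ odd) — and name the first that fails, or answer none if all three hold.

triangle

m₁+m₂+m₃ = 1 − 1 + 0 = 0  ✓
triangle: |1−6|=5 ≤ l₃=1 ≤ 1+6=7  ✗
parity: l₁+l₂+l₃ = 8 is even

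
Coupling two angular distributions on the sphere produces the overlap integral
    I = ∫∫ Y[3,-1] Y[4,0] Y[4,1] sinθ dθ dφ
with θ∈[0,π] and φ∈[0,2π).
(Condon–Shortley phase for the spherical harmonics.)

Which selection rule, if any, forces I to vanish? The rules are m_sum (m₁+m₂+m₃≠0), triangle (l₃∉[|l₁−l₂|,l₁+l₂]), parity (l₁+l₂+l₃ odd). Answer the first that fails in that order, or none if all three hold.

parity

m₁+m₂+m₃ = -1 + 0 + 1 = 0  ✓
triangle: |3−4|=1 ≤ l₃=4 ≤ 3+4=7  ✓
parity: l₁+l₂+l₃ = 11 is odd  ✗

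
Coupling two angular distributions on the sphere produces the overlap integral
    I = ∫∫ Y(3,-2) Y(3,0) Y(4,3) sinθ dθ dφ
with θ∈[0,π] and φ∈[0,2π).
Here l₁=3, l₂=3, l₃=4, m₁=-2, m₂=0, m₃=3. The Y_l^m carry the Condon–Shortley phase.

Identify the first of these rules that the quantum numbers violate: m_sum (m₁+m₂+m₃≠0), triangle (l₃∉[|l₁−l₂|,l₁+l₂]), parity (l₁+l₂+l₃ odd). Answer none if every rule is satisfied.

m_sum

azimuthal sum: -2 + 0 + 3 = 1  ✗
0 ≤ 4 ≤ 6 (triangle on l)
L = 3 + 3 + 4 = 10 (even)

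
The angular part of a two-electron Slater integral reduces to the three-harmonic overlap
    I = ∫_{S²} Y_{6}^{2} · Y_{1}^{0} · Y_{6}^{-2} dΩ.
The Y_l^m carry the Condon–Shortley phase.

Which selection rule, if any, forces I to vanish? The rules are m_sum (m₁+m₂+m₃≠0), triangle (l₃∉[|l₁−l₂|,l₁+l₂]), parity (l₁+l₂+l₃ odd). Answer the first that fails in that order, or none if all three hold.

parity

Σmᵢ = 0  ✓
l₃∈[|l₁−l₂|,l₁+l₂]=[5,7], have l₃=6  ✓
Σlᵢ = 13 ⇒ odd  ✗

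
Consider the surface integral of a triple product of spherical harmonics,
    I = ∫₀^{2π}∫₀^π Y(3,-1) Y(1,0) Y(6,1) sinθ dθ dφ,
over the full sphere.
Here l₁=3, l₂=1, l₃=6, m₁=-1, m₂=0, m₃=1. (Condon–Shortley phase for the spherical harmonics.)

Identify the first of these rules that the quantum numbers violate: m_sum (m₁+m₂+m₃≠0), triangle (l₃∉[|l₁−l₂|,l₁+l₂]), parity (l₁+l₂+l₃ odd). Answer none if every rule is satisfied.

triangle

m₁+m₂+m₃ = -1 + 0 + 1 = 0  ✓
triangle: |3−1|=2 ≤ l₃=6 ≤ 3+1=4  ✗
parity: l₁+l₂+l₃ = 10 is even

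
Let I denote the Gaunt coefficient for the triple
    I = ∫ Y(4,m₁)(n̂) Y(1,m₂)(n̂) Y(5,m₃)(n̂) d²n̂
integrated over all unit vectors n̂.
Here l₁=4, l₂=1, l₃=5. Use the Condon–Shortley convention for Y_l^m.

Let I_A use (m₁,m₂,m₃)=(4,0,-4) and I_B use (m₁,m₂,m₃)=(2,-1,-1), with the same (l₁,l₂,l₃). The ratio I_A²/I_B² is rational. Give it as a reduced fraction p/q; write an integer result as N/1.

3/2

Same 4,1,5: normalisation and zero-m 3j drop out of the ratio.
A: Δ: 0! 8! 2! / 11! → 1/495; sum: t=0:+1/40320 = 1/40320; 3j²(4 1 5; 4 0 -4) = Δ·Π!·Σ² = 1/55  (sign -1)
B: Δ: 0! 8! 2! / 11! → 1/495; sum: t=0:+1/2880 = 1/2880; 3j²(4 1 5; 2 -1 -1) = Δ·Π!·Σ² = 2/165  (sign +1)
I_A²/I_B² = (1/55)/(2/165) = 3/2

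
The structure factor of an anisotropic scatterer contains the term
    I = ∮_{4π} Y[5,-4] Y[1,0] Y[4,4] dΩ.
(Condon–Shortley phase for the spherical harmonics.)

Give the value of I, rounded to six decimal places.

m-sum 0 ✓  L=10 even ✓  4≤4≤6 ✓
Π(2lᵢ+1) = 11×3×9 = 297
triangle coeff Δ(5,1,4) = 1/495
Σ_t [1,1]: t=1:−1/576 = -1/576
(3j)²=5/99 [(5 1 4; 0 0 0)], sign=-1
Σ_t [1,1]: t=1:−1/40320 = -1/40320
(3j)²=1/55 [(5 1 4; -4 0 4)], sign=-1
⇒ 4πI² = 3/11
I = (+1)√(3/11/(4π)) = 0.14731920

0.147319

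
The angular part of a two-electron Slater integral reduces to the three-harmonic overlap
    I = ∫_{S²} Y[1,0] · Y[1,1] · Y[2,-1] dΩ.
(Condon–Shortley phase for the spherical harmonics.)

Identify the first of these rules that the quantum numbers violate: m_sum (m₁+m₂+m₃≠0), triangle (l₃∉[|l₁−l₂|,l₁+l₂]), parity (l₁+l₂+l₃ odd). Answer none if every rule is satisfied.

m₁+m₂+m₃ = 0 + 1 − 1 = 0  ✓
triangle: |1−1|=0 ≤ l₃=2 ≤ 1+1=2  ✓
parity: l₁+l₂+l₃ = 4 is even  ✓

none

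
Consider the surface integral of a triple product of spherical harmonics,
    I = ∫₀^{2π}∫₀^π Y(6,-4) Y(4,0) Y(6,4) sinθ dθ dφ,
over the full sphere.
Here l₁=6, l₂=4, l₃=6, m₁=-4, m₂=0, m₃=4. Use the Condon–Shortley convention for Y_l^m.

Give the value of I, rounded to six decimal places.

-0.144819

Rules hold: Σm=0, L=16 even, 2≤6≤10.
N = 13·9·13 = 1521
Δ = 4!·8!·4!/17! = 1/15315300
Racah Σ t=0..4: t=0:+1/829440 t=1:−1/25920 t=2:+1/9216 t=3:−1/25920 t=4:+1/829440 = 7/207360
⇒ 3j(6 4 6; 0 0 0)² = 28/2431, sgn +1
Racah Σ t=2..4: t=2:+1/645120 t=3:−1/181440 t=4:+1/829440 = -1/362880
⇒ 3j(6 4 6; -4 0 4)² = 256/17017, sgn -1
4πI² = N·(3j₀)²·(3jₘ)² = 9216/34969
I = -1·√(0.263548/4π) = -0.14481872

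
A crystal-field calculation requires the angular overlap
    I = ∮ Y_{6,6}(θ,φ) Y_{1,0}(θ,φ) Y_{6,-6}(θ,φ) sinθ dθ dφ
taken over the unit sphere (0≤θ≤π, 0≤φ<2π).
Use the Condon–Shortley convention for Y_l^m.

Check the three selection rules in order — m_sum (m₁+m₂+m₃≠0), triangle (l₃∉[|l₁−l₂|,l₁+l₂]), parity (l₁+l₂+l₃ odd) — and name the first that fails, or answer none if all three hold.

parity

Σmᵢ = 0  ✓
l₃∈[|l₁−l₂|,l₁+l₂]=[5,7], have l₃=6  ✓
Σlᵢ = 13 ⇒ odd  ✗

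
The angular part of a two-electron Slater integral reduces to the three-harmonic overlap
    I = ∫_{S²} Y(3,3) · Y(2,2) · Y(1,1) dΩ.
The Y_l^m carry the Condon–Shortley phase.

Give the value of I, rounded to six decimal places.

m-sum = 3 + 2 + 1 = 6 ≠ 0 ⇒ I = 0

0.000000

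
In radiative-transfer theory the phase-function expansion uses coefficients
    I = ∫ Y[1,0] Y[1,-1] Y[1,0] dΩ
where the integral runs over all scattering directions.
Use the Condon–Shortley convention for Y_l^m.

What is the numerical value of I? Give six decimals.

0.000000

m-sum = 0 − 1 + 0 = -1 ≠ 0 ⇒ I = 0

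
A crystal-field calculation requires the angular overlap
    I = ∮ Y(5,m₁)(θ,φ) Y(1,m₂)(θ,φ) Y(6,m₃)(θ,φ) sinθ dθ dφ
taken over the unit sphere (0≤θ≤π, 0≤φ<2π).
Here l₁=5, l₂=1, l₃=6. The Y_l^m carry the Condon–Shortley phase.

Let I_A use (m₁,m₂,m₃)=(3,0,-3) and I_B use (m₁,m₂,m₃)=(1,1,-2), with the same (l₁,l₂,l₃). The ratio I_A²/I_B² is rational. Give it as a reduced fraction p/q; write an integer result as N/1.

Shared (l₁,l₂,l₃)=(5,1,6): N and (l;000)² cancel in I_A²/I_B².
A: Δ = 0!·10!·2!/13! = 1/858; Racah Σ t=0..0: t=0:+1/80640 = 1/80640; ⇒ 3j(5 1 6; 3 0 -3)² = 9/286, sgn -1
B: Δ = 0!·10!·2!/13! = 1/858; Racah Σ t=0..0: t=0:+1/34560 = 1/34560; ⇒ 3j(5 1 6; 1 1 -2)² = 14/429, sgn +1
I_A²/I_B² = (9/286)/(14/429) = 27/28

27/28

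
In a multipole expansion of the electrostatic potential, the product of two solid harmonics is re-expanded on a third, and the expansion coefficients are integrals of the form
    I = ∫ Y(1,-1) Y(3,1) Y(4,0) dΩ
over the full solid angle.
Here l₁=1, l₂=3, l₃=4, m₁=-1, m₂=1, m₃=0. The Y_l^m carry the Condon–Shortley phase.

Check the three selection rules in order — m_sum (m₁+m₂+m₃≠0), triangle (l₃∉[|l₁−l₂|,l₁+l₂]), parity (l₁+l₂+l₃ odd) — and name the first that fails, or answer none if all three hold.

none

m₁+m₂+m₃ = -1 + 1 + 0 = 0  ✓
triangle: |1−3|=2 ≤ l₃=4 ≤ 1+3=4  ✓
parity: l₁+l₂+l₃ = 8 is even  ✓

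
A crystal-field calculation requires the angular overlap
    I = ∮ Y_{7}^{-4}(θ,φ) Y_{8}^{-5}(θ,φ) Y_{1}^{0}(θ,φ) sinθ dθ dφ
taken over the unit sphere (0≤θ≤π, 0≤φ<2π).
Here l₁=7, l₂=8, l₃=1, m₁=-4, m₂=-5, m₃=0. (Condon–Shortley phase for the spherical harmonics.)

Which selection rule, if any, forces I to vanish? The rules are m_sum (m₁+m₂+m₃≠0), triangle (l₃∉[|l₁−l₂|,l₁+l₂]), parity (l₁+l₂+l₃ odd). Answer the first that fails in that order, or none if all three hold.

azimuthal sum: -4 − 5 + 0 = -9  ✗
1 ≤ 1 ≤ 15 (triangle on l)
L = 7 + 8 + 1 = 16 (even)

m_sum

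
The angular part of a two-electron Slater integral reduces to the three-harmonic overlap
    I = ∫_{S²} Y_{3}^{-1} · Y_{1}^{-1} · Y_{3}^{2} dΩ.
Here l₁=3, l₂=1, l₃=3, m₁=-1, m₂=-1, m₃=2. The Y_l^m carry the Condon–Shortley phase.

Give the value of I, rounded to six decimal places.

0.000000

Σlᵢ=7 odd — θ-integrand is odd under cosθ→−cosθ; I=0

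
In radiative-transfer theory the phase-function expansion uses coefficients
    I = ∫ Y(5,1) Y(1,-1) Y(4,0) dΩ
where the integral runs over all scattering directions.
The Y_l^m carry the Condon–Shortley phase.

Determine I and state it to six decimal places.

m-sum 0 ✓  L=10 even ✓  4≤4≤6 ✓
Π(2lᵢ+1) = 11×3×9 = 297
triangle coeff Δ(5,1,4) = 1/495
Σ_t [1,1]: t=1:−1/576 = -1/576
(3j)²=5/99 [(5 1 4; 0 0 0)], sign=-1
Σ_t [0,0]: t=0:+1/1152 = 1/1152
(3j)²=1/33 [(5 1 4; 1 -1 0)], sign=+1
⇒ 4πI² = 5/11
I = (-1)√(5/11/(4π)) = -0.19018827

-0.190188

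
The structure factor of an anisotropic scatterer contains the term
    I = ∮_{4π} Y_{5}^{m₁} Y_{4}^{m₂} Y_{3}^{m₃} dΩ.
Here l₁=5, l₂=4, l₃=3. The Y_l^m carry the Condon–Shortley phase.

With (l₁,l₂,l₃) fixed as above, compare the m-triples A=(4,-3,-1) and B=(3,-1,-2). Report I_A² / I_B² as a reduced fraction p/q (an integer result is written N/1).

Same 5,4,3: normalisation and zero-m 3j drop out of the ratio.
A: Δ: 6! 4! 2! / 13! → 1/180180; sum: t=0:+1/4320 t=1:−1/5760 = 1/17280; 3j²(5 4 3; 4 -3 -1) = Δ·Π!·Σ² = 7/4290  (sign +1)
B: Δ: 6! 4! 2! / 13! → 1/180180; sum: t=1:−1/1440 t=2:+1/1152 = 1/5760; 3j²(5 4 3; 3 -1 -2) = Δ·Π!·Σ² = 1/858  (sign -1)
I_A²/I_B² = (7/4290)/(1/858) = 7/5

7/5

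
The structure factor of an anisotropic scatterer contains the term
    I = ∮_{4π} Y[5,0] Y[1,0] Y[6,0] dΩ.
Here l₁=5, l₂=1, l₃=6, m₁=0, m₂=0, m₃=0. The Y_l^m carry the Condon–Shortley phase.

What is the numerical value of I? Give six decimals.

0.245154

Rules hold: Σm=0, L=12 even, 4≤6≤6.
N = 11·3·13 = 429
Δ = 0!·10!·2!/13! = 1/858
Racah Σ t=0..0: t=0:+1/14400 = 1/14400
⇒ 3j(5 1 6; 0 0 0)² = 6/143, sgn +1
(m-triple is (0,0,0) — same symbol as above.)
4πI² = N·(3j₀)²·(3jₘ)² = 108/143
I = +1·√(0.755245/4π) = 0.24515397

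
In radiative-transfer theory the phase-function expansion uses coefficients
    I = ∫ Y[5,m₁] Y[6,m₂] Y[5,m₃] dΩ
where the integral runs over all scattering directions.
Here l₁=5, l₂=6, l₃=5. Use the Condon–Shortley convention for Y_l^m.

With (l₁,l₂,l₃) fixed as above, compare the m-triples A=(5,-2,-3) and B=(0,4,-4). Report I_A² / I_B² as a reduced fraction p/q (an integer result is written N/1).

35/12

l's match ⇒ only the (l;m) 3-j factors differ between A and B.
A: triangle coeff Δ(5,6,5) = 1/28588560; Σ_t [0,0]: t=0:+1/829440 = 1/829440; (3j)²=35/2431 [(5 6 5; 5 -2 -3)], sign=+1
B: triangle coeff Δ(5,6,5) = 1/28588560; Σ_t [4,5]: t=4:+1/207360 t=5:−1/345600 = 1/518400; (3j)²=12/2431 [(5 6 5; 0 4 -4)], sign=-1
I_A²/I_B² = (35/2431)/(12/2431) = 35/12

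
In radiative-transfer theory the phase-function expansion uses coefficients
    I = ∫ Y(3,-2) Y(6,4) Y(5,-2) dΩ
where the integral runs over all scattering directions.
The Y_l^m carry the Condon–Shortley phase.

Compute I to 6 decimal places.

0.088266

m-sum 0 ✓  L=14 even ✓  3≤5≤9 ✓
Π(2lᵢ+1) = 7×13×11 = 1001
triangle coeff Δ(3,6,5) = 1/675675
Σ_t [1,3]: t=1:−1/8640 t=2:+1/2304 t=3:−1/8640 = 7/34560
(3j)²=7/429 [(3 6 5; 0 0 0)], sign=-1
Σ_t [3,4]: t=3:−1/60480 t=4:+1/34560 = 1/80640
(3j)²=6/1001 [(3 6 5; -2 4 -2)], sign=-1
⇒ 4πI² = 14/143
I = (+1)√(14/143/(4π)) = 0.08826552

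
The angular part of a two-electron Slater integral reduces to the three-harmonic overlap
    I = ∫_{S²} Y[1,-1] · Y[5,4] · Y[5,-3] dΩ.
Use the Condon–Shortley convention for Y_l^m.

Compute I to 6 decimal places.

0.000000

l₁+l₂+l₃=11 is odd: 3j(l;000)=0 ⇒ I=0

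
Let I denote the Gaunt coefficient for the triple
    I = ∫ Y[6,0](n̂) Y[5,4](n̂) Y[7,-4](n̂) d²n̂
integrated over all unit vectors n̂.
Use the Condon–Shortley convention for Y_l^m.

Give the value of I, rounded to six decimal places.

-0.050867

m-sum 0 ✓  L=18 even ✓  1≤7≤11 ✓
Π(2lᵢ+1) = 13×11×15 = 2145
triangle coeff Δ(6,5,7) = 1/174594420
Σ_t [0,4]: t=0:+1/4147200 t=1:−1/207360 t=2:+1/82944 t=3:−1/207360 t=4:+1/4147200 = 1/345600
(3j)²=420/46189 [(6 5 7; 0 0 0)], sign=-1
Σ_t [3,4]: t=3:−1/3110400 t=4:+1/4147200 = -1/12441600
(3j)²=7/4199 [(6 5 7; 0 4 -4)], sign=+1
⇒ 4πI² = 44100/1356277
I = (-1)√(44100/1356277/(4π)) = -0.05086747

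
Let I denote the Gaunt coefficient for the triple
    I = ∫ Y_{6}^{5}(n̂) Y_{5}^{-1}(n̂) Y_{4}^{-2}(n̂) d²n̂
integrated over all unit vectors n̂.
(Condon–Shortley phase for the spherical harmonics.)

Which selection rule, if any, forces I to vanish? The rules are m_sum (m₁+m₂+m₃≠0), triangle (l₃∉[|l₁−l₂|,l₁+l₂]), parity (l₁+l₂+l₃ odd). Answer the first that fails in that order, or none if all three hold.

m_sum

m₁+m₂+m₃ = 5 − 1 − 2 = 2  ✗
triangle: |6−5|=1 ≤ l₃=4 ≤ 6+5=11
parity: l₁+l₂+l₃ = 15 is odd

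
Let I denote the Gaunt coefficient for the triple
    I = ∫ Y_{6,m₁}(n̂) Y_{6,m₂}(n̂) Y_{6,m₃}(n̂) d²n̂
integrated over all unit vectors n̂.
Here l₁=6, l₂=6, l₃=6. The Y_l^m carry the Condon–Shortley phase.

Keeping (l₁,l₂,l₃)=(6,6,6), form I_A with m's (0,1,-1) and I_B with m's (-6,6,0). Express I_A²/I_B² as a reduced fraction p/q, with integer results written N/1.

100/121

Shared (l₁,l₂,l₃)=(6,6,6): N and (l;000)² cancel in I_A²/I_B².
A: Δ = 6!·6!·6!/19! = 1/325909584; Racah Σ t=1..6: t=1:−1/10368000 t=2:+1/276480 t=3:−1/62208 t=4:+1/82944 t=5:−1/691200 t=6:+1/62208000 = -1/518400; ⇒ 3j(6 6 6; 0 1 -1)² = 100/46189, sgn +1
B: Δ = 6!·6!·6!/19! = 1/325909584; Racah Σ t=6..6: t=6:+1/373248000 = 1/373248000; ⇒ 3j(6 6 6; -6 6 0)² = 11/4199, sgn +1
I_A²/I_B² = (100/46189)/(11/4199) = 100/121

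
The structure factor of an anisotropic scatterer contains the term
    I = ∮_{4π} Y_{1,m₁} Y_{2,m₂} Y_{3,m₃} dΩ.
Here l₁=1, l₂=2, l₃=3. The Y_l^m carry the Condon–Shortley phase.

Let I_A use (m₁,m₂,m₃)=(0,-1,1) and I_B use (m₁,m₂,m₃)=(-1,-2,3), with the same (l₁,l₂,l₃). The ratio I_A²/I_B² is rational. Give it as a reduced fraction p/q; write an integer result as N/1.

8/15

Same 1,2,3: normalisation and zero-m 3j drop out of the ratio.
A: Δ: 0! 2! 4! / 7! → 1/105; sum: t=0:+1/6 = 1/6; 3j²(1 2 3; 0 -1 1) = Δ·Π!·Σ² = 8/105  (sign +1)
B: Δ: 0! 2! 4! / 7! → 1/105; sum: t=0:+1/48 = 1/48; 3j²(1 2 3; -1 -2 3) = Δ·Π!·Σ² = 1/7  (sign +1)
I_A²/I_B² = (8/105)/(1/7) = 8/15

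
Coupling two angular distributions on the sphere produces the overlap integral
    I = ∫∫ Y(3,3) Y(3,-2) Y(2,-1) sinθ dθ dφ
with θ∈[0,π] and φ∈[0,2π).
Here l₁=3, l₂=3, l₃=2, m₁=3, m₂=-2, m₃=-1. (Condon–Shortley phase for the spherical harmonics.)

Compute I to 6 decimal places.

-0.210261

Rules hold: Σm=0, L=8 even, 0≤2≤6.
N = 7·7·5 = 245
Δ = 4!·2!·2!/9! = 1/3780
Racah Σ t=1..3: t=1:−1/24 t=2:+1/4 t=3:−1/24 = 1/6
⇒ 3j(3 3 2; 0 0 0)² = 4/105, sgn +1
Racah Σ t=0..0: t=0:+1/48 = 1/48
⇒ 3j(3 3 2; 3 -2 -1)² = 5/84, sgn -1
4πI² = N·(3j₀)²·(3jₘ)² = 5/9
I = -1·√(0.555556/4π) = -0.21026104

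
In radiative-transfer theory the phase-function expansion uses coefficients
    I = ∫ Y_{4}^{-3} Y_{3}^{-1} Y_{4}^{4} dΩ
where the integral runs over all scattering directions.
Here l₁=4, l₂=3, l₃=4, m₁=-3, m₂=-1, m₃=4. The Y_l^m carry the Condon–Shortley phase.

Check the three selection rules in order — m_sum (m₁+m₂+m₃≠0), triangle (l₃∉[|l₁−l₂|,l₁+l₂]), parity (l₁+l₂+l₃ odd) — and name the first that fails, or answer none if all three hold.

parity

azimuthal sum: -3 − 1 + 4 = 0  ✓
1 ≤ 4 ≤ 7 (triangle on l)  ✓
L = 4 + 3 + 4 = 11 (odd)  ✗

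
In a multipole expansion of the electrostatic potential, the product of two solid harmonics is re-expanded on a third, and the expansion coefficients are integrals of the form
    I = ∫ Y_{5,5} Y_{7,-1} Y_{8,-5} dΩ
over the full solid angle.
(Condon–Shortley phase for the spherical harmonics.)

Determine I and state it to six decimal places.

5 − 1 − 5 = -1 ≠ 0: azimuthal integral kills it; I = 0

0.000000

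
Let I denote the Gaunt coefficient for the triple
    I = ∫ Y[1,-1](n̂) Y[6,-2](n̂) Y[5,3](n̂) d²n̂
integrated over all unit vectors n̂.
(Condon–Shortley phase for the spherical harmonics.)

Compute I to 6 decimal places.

Rules hold: Σm=0, L=12 even, 5≤5≤7.
N = 3·13·11 = 429
Δ = 2!·0!·10!/13! = 1/858
Racah Σ t=1..1: t=1:−1/14400 = -1/14400
⇒ 3j(1 6 5; 0 0 0)² = 6/143, sgn +1
Racah Σ t=2..2: t=2:+1/161280 = 1/161280
⇒ 3j(1 6 5; -1 -2 3)² = 1/143, sgn +1
4πI² = N·(3j₀)²·(3jₘ)² = 18/143
I = +1·√(0.125874/4π) = 0.10008369

0.100084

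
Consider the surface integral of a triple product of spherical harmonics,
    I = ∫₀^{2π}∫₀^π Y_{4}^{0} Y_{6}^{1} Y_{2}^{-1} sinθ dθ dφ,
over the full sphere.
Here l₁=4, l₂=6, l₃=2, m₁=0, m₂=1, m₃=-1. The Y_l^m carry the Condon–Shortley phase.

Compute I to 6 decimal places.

Checks pass: Σm=0; 12 even; l₃=2∈[2,10].
(2·4+1)(2·6+1)(2·2+1) = 585
Δ: 8! 0! 4! / 13! → 1/6435
sum: t=4:+1/2304 = 1/2304
3j²(4 6 2; 0 0 0) = Δ·Π!·Σ² = 5/143  (sign +1)
sum: t=4:+1/3456 = 1/3456
3j²(4 6 2; 0 1 -1) = Δ·Π!·Σ² = 35/1287  (sign -1)
combine: 4πI² = 585·5/143·35/1287 = 875/1573
take √, sign -1: I = -0.21039467

-0.210395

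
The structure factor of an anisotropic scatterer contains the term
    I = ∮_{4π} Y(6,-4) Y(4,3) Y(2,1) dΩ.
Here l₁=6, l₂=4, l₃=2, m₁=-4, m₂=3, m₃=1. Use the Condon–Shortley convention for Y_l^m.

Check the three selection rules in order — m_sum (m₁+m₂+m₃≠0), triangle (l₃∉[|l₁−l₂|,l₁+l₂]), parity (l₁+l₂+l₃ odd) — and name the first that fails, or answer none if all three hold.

none

m₁+m₂+m₃ = -4 + 3 + 1 = 0  ✓
triangle: |6−4|=2 ≤ l₃=2 ≤ 6+4=10  ✓
parity: l₁+l₂+l₃ = 12 is even  ✓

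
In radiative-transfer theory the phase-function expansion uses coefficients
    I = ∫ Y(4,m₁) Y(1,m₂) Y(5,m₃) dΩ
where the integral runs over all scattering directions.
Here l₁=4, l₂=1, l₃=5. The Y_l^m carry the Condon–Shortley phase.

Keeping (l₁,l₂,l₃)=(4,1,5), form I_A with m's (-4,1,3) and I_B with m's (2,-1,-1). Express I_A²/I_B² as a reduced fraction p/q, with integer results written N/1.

1/6

Shared (l₁,l₂,l₃)=(4,1,5): N and (l;000)² cancel in I_A²/I_B².
A: Δ = 0!·8!·2!/11! = 1/495; Racah Σ t=0..0: t=0:+1/80640 = 1/80640; ⇒ 3j(4 1 5; -4 1 3)² = 1/495, sgn +1
B: Δ = 0!·8!·2!/11! = 1/495; Racah Σ t=0..0: t=0:+1/2880 = 1/2880; ⇒ 3j(4 1 5; 2 -1 -1)² = 2/165, sgn +1
I_A²/I_B² = (1/495)/(2/165) = 1/6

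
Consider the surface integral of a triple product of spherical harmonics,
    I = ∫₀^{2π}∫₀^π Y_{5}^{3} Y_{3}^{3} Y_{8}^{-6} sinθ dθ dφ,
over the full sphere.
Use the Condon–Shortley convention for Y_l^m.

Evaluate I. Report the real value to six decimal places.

Checks pass: Σm=0; 16 even; l₃=8∈[2,8].
(2·5+1)(2·3+1)(2·8+1) = 1309
Δ: 0! 10! 6! / 17! → 1/136136
sum: t=0:+1/518400 = 1/518400
3j²(5 3 8; 0 0 0) = Δ·Π!·Σ² = 56/2431  (sign +1)
sum: t=0:+1/58060800 = 1/58060800
3j²(5 3 8; 3 3 -6) = Δ·Π!·Σ² = 3/136  (sign +1)
combine: 4πI² = 1309·56/2431·3/136 = 147/221
take √, sign +1: I = 0.23006873

0.230069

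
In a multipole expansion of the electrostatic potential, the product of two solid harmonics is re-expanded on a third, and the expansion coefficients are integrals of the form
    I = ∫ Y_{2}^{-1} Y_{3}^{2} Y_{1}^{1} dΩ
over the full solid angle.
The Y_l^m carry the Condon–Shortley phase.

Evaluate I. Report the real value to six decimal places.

Σmᵢ = 2 ≠ 0, so the φ-integral vanishes; I = 0

0.000000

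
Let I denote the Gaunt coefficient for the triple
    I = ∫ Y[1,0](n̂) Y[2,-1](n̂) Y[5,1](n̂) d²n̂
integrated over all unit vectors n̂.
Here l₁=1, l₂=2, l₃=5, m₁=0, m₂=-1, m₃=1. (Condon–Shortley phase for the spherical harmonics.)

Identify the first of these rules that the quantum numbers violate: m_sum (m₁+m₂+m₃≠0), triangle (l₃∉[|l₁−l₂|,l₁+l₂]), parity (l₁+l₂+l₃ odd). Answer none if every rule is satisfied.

azimuthal sum: 0 − 1 + 1 = 0  ✓
1 ≤ 5 ≤ 3 (triangle on l)  ✗
L = 1 + 2 + 5 = 8 (even)

triangle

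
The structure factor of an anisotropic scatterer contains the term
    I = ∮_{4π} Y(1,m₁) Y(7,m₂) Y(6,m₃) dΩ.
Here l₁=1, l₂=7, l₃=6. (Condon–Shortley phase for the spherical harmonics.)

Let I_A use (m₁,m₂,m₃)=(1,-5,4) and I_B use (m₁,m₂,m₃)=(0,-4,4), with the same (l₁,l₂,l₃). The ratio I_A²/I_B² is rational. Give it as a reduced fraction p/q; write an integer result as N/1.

Shared (l₁,l₂,l₃)=(1,7,6): N and (l;000)² cancel in I_A²/I_B².
A: Δ = 2!·0!·12!/15! = 1/1365; Racah Σ t=0..0: t=0:+1/14515200 = 1/14515200; ⇒ 3j(1 7 6; 1 -5 4)² = 22/455, sgn +1
B: Δ = 2!·0!·12!/15! = 1/1365; Racah Σ t=1..1: t=1:−1/7257600 = -1/7257600; ⇒ 3j(1 7 6; 0 -4 4)² = 11/455, sgn -1
I_A²/I_B² = (22/455)/(11/455) = 2/1

2/1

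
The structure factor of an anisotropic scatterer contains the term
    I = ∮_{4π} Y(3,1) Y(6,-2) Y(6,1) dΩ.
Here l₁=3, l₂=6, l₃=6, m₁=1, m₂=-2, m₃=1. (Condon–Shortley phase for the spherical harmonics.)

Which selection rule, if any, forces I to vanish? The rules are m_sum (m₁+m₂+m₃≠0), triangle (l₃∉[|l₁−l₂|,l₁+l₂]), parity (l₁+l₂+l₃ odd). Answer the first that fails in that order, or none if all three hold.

Σmᵢ = 0  ✓
l₃∈[|l₁−l₂|,l₁+l₂]=[3,9], have l₃=6  ✓
Σlᵢ = 15 ⇒ odd  ✗

parity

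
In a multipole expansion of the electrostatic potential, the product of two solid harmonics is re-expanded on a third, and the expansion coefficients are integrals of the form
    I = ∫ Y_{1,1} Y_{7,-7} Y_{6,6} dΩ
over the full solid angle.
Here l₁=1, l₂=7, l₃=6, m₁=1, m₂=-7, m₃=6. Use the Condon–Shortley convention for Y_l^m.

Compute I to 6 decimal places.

m-sum 0 ✓  L=14 even ✓  6≤6≤8 ✓
Π(2lᵢ+1) = 3×15×13 = 585
triangle coeff Δ(1,7,6) = 1/1365
Σ_t [1,1]: t=1:−1/518400 = -1/518400
(3j)²=7/195 [(1 7 6; 0 0 0)], sign=-1
Σ_t [0,0]: t=0:+1/958003200 = 1/958003200
(3j)²=1/15 [(1 7 6; 1 -7 6)], sign=+1
⇒ 4πI² = 7/5
I = (-1)√(7/5/(4π)) = -0.33377906

-0.333779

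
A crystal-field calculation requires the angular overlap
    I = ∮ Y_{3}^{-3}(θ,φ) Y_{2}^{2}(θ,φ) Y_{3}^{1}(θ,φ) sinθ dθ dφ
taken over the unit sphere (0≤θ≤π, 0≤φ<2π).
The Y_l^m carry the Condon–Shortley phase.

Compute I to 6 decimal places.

0.132981

m-sum 0 ✓  L=8 even ✓  1≤3≤5 ✓
Π(2lᵢ+1) = 7×5×7 = 245
triangle coeff Δ(3,2,3) = 1/3780
Σ_t [0,2]: t=0:+1/24 t=1:−1/4 t=2:+1/24 = -1/6
(3j)²=4/105 [(3 2 3; 0 0 0)], sign=+1
Σ_t [2,2]: t=2:+1/96 = 1/96
(3j)²=1/42 [(3 2 3; -3 2 1)], sign=+1
⇒ 4πI² = 2/9
I = (+1)√(2/9/(4π)) = 0.13298076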